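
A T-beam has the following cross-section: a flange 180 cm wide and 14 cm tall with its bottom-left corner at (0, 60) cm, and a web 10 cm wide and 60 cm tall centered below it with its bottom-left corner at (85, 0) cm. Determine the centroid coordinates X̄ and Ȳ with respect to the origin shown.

web: A = 10 × 60 = 600.00, centroid at (90.00, 30.00).
flange: A = 180 × 14 = 2520.00, centroid at (90.00, 67.00).
ΣA = 3120.00 cm², ΣAX̄ = 280800.00 cm³, ΣAȲ = 186840.00 cm³.
X̄ = 280800.00/3120.00 = 90.00 cm; Ȳ = 186840.00/3120.00 = 59.88 cm.

X̄ = 90.00 cm, Ȳ = 59.88 cm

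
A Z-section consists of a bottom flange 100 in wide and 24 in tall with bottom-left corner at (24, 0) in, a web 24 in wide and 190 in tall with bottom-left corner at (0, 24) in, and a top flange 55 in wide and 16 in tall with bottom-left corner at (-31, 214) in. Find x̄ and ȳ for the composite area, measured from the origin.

x̄ = 29.24 in, ȳ = 97.81 in

bottom flange: A = 100 × 24 = 2400.00, centroid at (74.00, 12.00).
web: A = 24 × 190 = 4560.00, centroid at (12.00, 119.00).
top flange: A = 55 × 16 = 880.00, centroid at (-3.50, 222.00).
ΣA = 7840.00 in²
ΣAx̄ = (2400.00)(74.00) + (4560.00)(12.00) + (880.00)(-3.50) = 229240.00 in³
ΣAȳ = (2400.00)(12.00) + (4560.00)(119.00) + (880.00)(222.00) = 766800.00 in³
x̄ = 229240.00 / 7840.00 = 29.24 in
ȳ = 766800.00 / 7840.00 = 97.81 in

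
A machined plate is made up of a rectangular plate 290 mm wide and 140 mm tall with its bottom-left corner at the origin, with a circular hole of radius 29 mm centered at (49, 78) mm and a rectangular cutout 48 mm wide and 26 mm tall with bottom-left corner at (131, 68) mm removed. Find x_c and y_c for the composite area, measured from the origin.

x_c = 151.57 mm, y_c = 69.05 mm

Part | A | x̄ᵢ | ȳᵢ | A·x̄ᵢ | A·ȳᵢ
plate | 40600.00 | 145.00 | 70.00 | 5887000.00 | 2842000.00
hole 1 | -2642.08 | 49.00 | 78.00 | -129461.89 | -206082.19
hole 2 | -1248.00 | 155.00 | 81.00 | -193440.00 | -101088.00
Σ | 36709.92 |  |  | 5564098.11 | 2534829.81
x_c = 5564098.11 / 36709.92 = 151.57 mm
y_c = 2534829.81 / 36709.92 = 69.05 mm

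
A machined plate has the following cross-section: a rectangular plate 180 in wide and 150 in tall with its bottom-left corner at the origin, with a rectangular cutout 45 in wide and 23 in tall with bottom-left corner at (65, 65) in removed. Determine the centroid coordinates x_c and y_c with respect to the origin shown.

x_c = 90.10 in, y_c = 74.94 in

Part | A | x̄ᵢ | ȳᵢ | A·x̄ᵢ | A·ȳᵢ
plate | 27000.00 | 90.00 | 75.00 | 2430000.00 | 2025000.00
hole | -1035.00 | 87.50 | 76.50 | -90562.50 | -79177.50
Σ | 25965.00 |  |  | 2339437.50 | 1945822.50
x_c = 2339437.50 / 25965.00 = 90.10 in
y_c = 1945822.50 / 25965.00 = 74.94 in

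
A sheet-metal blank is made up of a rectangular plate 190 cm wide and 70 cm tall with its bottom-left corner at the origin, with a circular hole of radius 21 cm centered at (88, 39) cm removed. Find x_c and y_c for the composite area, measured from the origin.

plate: A = 190 × 70 = 13300.00, centroid at (95.00, 35.00).
hole: A = −π·21² = -1385.44, centroid at (88.00, 39.00).
ΣA = 11914.56 cm²
ΣAx_c = (13300.00)(95.00) + (-1385.44)(88.00) = 1141581.07 cm³
ΣAy_c = (13300.00)(35.00) + (-1385.44)(39.00) = 411467.75 cm³
x_c = 1141581.07 / 11914.56 = 95.81 cm
y_c = 411467.75 / 11914.56 = 34.53 cm

x_c = 95.81 cm, y_c = 34.53 cm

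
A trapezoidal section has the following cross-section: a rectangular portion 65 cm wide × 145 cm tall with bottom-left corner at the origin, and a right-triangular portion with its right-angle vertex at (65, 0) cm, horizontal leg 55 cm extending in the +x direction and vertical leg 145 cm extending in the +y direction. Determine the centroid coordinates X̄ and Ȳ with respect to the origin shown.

rectangular portion: A = 65 × 145 = 9425.00, centroid at (32.50, 72.50).
triangular portion: A = ½·55·145 = 3987.50, centroid at (83.33, 48.33).
ΣA = 13412.50 cm², ΣAX̄ = 638604.17 cm³, ΣAȲ = 876041.67 cm³.
X̄ = 638604.17/13412.50 = 47.61 cm; Ȳ = 876041.67/13412.50 = 65.32 cm.

X̄ = 47.61 cm, Ȳ = 65.32 cm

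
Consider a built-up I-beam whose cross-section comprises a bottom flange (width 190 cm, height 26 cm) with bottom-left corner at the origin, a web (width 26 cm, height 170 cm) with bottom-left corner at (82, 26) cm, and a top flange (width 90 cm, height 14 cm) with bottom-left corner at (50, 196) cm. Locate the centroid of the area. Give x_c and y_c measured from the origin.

x_c = 95.00 cm, y_c = 76.33 cm

Part | A | x̄ᵢ | ȳᵢ | A·x̄ᵢ | A·ȳᵢ
bottom flange | 4940.00 | 95.00 | 13.00 | 469300.00 | 64220.00
web | 4420.00 | 95.00 | 111.00 | 419900.00 | 490620.00
top flange | 1260.00 | 95.00 | 203.00 | 119700.00 | 255780.00
Σ | 10620.00 |  |  | 1008900.00 | 810620.00
x_c = 1008900.00 / 10620.00 = 95.00 cm
y_c = 810620.00 / 10620.00 = 76.33 cm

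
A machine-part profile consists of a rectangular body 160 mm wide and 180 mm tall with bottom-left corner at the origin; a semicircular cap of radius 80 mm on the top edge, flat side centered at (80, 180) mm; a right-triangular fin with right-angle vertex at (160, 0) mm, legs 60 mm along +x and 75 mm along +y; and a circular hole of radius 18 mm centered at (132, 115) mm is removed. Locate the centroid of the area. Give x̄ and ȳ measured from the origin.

x̄ = 84.29 mm, ȳ = 116.80 mm

Part | A | x̄ᵢ | ȳᵢ | A·x̄ᵢ | A·ȳᵢ
rectangular body | 28800.00 | 80.00 | 90.00 | 2304000.00 | 2592000.00
semicircular top | 10053.10 | 80.00 | 213.95 | 804247.72 | 2150890.70
triangular fin | 2250.00 | 180.00 | 25.00 | 405000.00 | 56250.00
hole | -1017.88 | 132.00 | 115.00 | -134359.63 | -117055.74
Σ | 40085.22 |  |  | 3378888.08 | 4682084.96
x̄ = 3378888.08 / 40085.22 = 84.29 mm
ȳ = 4682084.96 / 40085.22 = 116.80 mm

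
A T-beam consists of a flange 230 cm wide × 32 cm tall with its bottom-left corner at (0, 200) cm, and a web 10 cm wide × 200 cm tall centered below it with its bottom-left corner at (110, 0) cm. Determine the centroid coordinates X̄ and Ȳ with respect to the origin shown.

X̄ = 115.00 cm, Ȳ = 191.21 cm

web: A = 10 × 200 = 2000.00, centroid at (115.00, 100.00).
flange: A = 230 × 32 = 7360.00, centroid at (115.00, 216.00).
ΣA = 9360.00 cm², ΣAX̄ = 1076400.00 cm³, ΣAȲ = 1789760.00 cm³.
X̄ = 1076400.00/9360.00 = 115.00 cm; Ȳ = 1789760.00/9360.00 = 191.21 cm.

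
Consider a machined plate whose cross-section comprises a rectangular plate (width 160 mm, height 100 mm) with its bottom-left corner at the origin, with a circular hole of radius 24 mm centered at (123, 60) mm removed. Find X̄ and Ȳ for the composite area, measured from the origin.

X̄ = 74.52 mm, Ȳ = 48.72 mm

plate: A = 160 × 100 = 16000.00, centroid at (80.00, 50.00).
hole: A = −π·24² = -1809.56, centroid at (123.00, 60.00).
ΣA = 14190.44 mm², ΣAX̄ = 1057424.44 mm³, ΣAȲ = 691426.56 mm³.
X̄ = 1057424.44/14190.44 = 74.52 mm; Ȳ = 691426.56/14190.44 = 48.72 mm.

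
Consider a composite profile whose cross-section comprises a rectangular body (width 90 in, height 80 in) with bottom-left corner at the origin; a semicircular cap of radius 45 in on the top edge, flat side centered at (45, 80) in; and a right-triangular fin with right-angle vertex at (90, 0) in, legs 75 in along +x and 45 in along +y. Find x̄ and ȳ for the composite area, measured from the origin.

x̄ = 54.79 in, ȳ = 52.08 in

rectangular body: A = 90 × 80 = 7200.00, centroid at (45.00, 40.00).
semicircular top: A = ½π·45² = 3180.86, centroid at (45.00, 99.10).
triangular fin: A = ½·75·45 = 1687.50, centroid at (115.00, 15.00).
ΣA = 12068.36 in², ΣAx̄ = 661201.32 in³, ΣAȳ = 628531.50 in³.
x̄ = 661201.32/12068.36 = 54.79 in; ȳ = 628531.50/12068.36 = 52.08 in.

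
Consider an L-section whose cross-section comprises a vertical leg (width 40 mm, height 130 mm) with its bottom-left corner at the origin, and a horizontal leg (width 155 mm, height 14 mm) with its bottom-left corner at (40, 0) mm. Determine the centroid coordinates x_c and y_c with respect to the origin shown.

x_c = 48.71 mm, y_c = 47.92 mm

Part | A | x̄ᵢ | ȳᵢ | A·x̄ᵢ | A·ȳᵢ
vertical leg | 5200.00 | 20.00 | 65.00 | 104000.00 | 338000.00
horizontal leg | 2170.00 | 117.50 | 7.00 | 254975.00 | 15190.00
Σ | 7370.00 |  |  | 358975.00 | 353190.00
x_c = 358975.00 / 7370.00 = 48.71 mm
y_c = 353190.00 / 7370.00 = 47.92 mm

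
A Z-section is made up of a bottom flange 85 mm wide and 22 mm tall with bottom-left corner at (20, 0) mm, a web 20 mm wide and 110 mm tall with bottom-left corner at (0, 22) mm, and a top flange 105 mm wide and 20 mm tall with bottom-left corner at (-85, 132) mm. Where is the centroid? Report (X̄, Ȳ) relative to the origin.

X̄ = 11.45 mm, Ȳ = 79.12 mm

Part | A | x̄ᵢ | ȳᵢ | A·x̄ᵢ | A·ȳᵢ
bottom flange | 1870.00 | 62.50 | 11.00 | 116875.00 | 20570.00
web | 2200.00 | 10.00 | 77.00 | 22000.00 | 169400.00
top flange | 2100.00 | -32.50 | 142.00 | -68250.00 | 298200.00
Σ | 6170.00 |  |  | 70625.00 | 488170.00
X̄ = 70625.00 / 6170.00 = 11.45 mm
Ȳ = 488170.00 / 6170.00 = 79.12 mm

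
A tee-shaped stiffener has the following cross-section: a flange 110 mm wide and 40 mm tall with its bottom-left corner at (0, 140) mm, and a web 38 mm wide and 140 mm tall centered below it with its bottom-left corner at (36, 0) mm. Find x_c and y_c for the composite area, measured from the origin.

web: A = 38 × 140 = 5320.00, centroid at (55.00, 70.00).
flange: A = 110 × 40 = 4400.00, centroid at (55.00, 160.00).
ΣA = 9720.00 mm²
ΣAx_c = (5320.00)(55.00) + (4400.00)(55.00) = 534600.00 mm³
ΣAy_c = (5320.00)(70.00) + (4400.00)(160.00) = 1076400.00 mm³
x_c = 534600.00 / 9720.00 = 55.00 mm
y_c = 1076400.00 / 9720.00 = 110.74 mm

x_c = 55.00 mm, y_c = 110.74 mm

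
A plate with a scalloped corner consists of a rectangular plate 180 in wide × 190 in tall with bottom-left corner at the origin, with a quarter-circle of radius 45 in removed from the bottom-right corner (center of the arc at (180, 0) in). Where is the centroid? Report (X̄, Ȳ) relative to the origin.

plate: A = 180 × 190 = 34200.00, centroid at (90.00, 95.00).
removed quarter-circle: A = −¼π·45² = -1590.43, centroid at (160.90, 19.10).
ΣA = 32609.57 in²
ΣAX̄ = (34200.00)(90.00) + (-1590.43)(160.90) = 2822097.37 in³
ΣAȲ = (34200.00)(95.00) + (-1590.43)(19.10) = 3218625.00 in³
X̄ = 2822097.37 / 32609.57 = 86.54 in
Ȳ = 3218625.00 / 32609.57 = 98.70 in

X̄ = 86.54 in, Ȳ = 98.70 in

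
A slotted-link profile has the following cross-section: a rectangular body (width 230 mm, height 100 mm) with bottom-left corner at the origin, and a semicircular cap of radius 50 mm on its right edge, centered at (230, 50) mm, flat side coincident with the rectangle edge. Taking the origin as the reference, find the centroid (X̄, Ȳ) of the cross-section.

X̄ = 134.87 mm, Ȳ = 50.00 mm

Part | A | x̄ᵢ | ȳᵢ | A·x̄ᵢ | A·ȳᵢ
rectangular body | 23000.00 | 115.00 | 50.00 | 2645000.00 | 1150000.00
semicircular end | 3926.99 | 251.22 | 50.00 | 986541.22 | 196349.54
Σ | 26926.99 |  |  | 3631541.22 | 1346349.54
X̄ = 3631541.22 / 26926.99 = 134.87 mm
Ȳ = 1346349.54 / 26926.99 = 50.00 mm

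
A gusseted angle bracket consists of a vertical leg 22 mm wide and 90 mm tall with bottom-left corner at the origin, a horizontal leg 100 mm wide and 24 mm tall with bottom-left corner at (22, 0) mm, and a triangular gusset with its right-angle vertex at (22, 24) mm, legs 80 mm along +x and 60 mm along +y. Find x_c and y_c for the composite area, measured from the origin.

x_c = 45.93 mm, y_c = 32.96 mm

Part | A | x̄ᵢ | ȳᵢ | A·x̄ᵢ | A·ȳᵢ
vertical leg | 1980.00 | 11.00 | 45.00 | 21780.00 | 89100.00
horizontal leg | 2400.00 | 72.00 | 12.00 | 172800.00 | 28800.00
gusset | 2400.00 | 48.67 | 44.00 | 116800.00 | 105600.00
Σ | 6780.00 |  |  | 311380.00 | 223500.00
x_c = 311380.00 / 6780.00 = 45.93 mm
y_c = 223500.00 / 6780.00 = 32.96 mm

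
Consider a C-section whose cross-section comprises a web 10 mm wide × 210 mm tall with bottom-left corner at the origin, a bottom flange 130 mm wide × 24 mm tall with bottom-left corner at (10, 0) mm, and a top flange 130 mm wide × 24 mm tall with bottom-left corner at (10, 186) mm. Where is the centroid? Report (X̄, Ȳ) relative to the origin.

X̄ = 57.37 mm, Ȳ = 105.00 mm

web: A = 10 × 210 = 2100.00, centroid at (5.00, 105.00).
bottom flange: A = 130 × 24 = 3120.00, centroid at (75.00, 12.00).
top flange: A = 130 × 24 = 3120.00, centroid at (75.00, 198.00).
ΣA = 8340.00 mm²
ΣAX̄ = (2100.00)(5.00) + (3120.00)(75.00) + (3120.00)(75.00) = 478500.00 mm³
ΣAȲ = (2100.00)(105.00) + (3120.00)(12.00) + (3120.00)(198.00) = 875700.00 mm³
X̄ = 478500.00 / 8340.00 = 57.37 mm
Ȳ = 875700.00 / 8340.00 = 105.00 mm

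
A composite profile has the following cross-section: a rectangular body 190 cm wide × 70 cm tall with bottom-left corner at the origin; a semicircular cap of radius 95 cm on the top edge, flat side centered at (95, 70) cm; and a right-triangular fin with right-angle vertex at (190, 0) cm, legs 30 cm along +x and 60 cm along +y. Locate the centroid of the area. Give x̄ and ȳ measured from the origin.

x̄ = 98.33 cm, ȳ = 72.15 cm

rectangular body: A = 190 × 70 = 13300.00, centroid at (95.00, 35.00).
semicircular top: A = ½π·95² = 14176.44, centroid at (95.00, 110.32).
triangular fin: A = ½·30·60 = 900.00, centroid at (200.00, 20.00).
ΣA = 28376.44 cm², ΣAx̄ = 2790261.50 cm³, ΣAȳ = 2047433.91 cm³.
x̄ = 2790261.50/28376.44 = 98.33 cm; ȳ = 2047433.91/28376.44 = 72.15 cm.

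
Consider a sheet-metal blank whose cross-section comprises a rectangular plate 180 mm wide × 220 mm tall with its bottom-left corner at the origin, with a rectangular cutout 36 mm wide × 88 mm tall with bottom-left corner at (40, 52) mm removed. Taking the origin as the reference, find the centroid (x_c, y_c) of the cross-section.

x_c = 92.78 mm, y_c = 111.22 mm

Part | A | x̄ᵢ | ȳᵢ | A·x̄ᵢ | A·ȳᵢ
plate | 39600.00 | 90.00 | 110.00 | 3564000.00 | 4356000.00
hole | -3168.00 | 58.00 | 96.00 | -183744.00 | -304128.00
Σ | 36432.00 |  |  | 3380256.00 | 4051872.00
x_c = 3380256.00 / 36432.00 = 92.78 mm
y_c = 4051872.00 / 36432.00 = 111.22 mm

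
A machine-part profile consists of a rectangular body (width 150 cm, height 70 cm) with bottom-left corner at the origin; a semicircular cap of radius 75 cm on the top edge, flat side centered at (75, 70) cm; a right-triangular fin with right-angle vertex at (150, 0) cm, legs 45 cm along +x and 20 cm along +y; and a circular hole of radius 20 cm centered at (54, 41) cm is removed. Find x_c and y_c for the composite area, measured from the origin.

Part | A | x̄ᵢ | ȳᵢ | A·x̄ᵢ | A·ȳᵢ
rectangular body | 10500.00 | 75.00 | 35.00 | 787500.00 | 367500.00
semicircular top | 8835.73 | 75.00 | 101.83 | 662679.70 | 899751.05
triangular fin | 450.00 | 165.00 | 6.67 | 74250.00 | 3000.00
hole | -1256.64 | 54.00 | 41.00 | -67858.40 | -51522.12
Σ | 18529.09 |  |  | 1456571.30 | 1218728.93
x_c = 1456571.30 / 18529.09 = 78.61 cm
y_c = 1218728.93 / 18529.09 = 65.77 cm

x_c = 78.61 cm, y_c = 65.77 cm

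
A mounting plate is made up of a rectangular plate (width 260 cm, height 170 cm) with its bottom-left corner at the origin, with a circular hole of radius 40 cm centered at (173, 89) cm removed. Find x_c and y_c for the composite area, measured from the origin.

x_c = 124.48 cm, y_c = 84.49 cm

plate: A = 260 × 170 = 44200.00, centroid at (130.00, 85.00).
hole: A = −π·40² = -5026.55, centroid at (173.00, 89.00).
ΣA = 39173.45 cm²
ΣAx_c = (44200.00)(130.00) + (-5026.55)(173.00) = 4876407.15 cm³
ΣAy_c = (44200.00)(85.00) + (-5026.55)(89.00) = 3309637.21 cm³
x_c = 4876407.15 / 39173.45 = 124.48 cm
y_c = 3309637.21 / 39173.45 = 84.49 cm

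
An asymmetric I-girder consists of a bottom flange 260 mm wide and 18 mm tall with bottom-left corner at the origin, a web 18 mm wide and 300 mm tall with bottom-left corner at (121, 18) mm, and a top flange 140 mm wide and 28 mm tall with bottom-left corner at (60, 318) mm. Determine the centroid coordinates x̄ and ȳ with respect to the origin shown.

x̄ = 130.00 mm, ȳ = 160.77 mm

bottom flange: A = 260 × 18 = 4680.00, centroid at (130.00, 9.00).
web: A = 18 × 300 = 5400.00, centroid at (130.00, 168.00).
top flange: A = 140 × 28 = 3920.00, centroid at (130.00, 332.00).
ΣA = 14000.00 mm²
ΣAx̄ = (4680.00)(130.00) + (5400.00)(130.00) + (3920.00)(130.00) = 1820000.00 mm³
ΣAȳ = (4680.00)(9.00) + (5400.00)(168.00) + (3920.00)(332.00) = 2250760.00 mm³
x̄ = 1820000.00 / 14000.00 = 130.00 mm
ȳ = 2250760.00 / 14000.00 = 160.77 mm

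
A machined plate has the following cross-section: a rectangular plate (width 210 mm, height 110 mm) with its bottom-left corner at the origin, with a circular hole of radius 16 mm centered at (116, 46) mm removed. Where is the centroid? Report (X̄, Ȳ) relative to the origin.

plate: A = 210 × 110 = 23100.00, centroid at (105.00, 55.00).
hole: A = −π·16² = -804.25, centroid at (116.00, 46.00).
ΣA = 22295.75 mm², ΣAX̄ = 2332207.26 mm³, ΣAȲ = 1233504.60 mm³.
X̄ = 2332207.26/22295.75 = 104.60 mm; Ȳ = 1233504.60/22295.75 = 55.32 mm.

X̄ = 104.60 mm, Ȳ = 55.32 mm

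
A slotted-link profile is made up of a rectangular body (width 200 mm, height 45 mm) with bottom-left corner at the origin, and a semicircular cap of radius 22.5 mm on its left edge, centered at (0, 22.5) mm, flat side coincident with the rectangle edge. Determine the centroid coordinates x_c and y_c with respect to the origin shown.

rectangular body: A = 200 × 45 = 9000.00, centroid at (100.00, 22.50).
semicircular end: A = ½π·22.5² = 795.22, centroid at (-9.55, 22.50).
ΣA = 9795.22 mm²
ΣAx_c = (9000.00)(100.00) + (795.22)(-9.55) = 892406.25 mm³
ΣAy_c = (9000.00)(22.50) + (795.22)(22.50) = 220392.35 mm³
x_c = 892406.25 / 9795.22 = 91.11 mm
y_c = 220392.35 / 9795.22 = 22.50 mm

x_c = 91.11 mm, y_c = 22.50 mm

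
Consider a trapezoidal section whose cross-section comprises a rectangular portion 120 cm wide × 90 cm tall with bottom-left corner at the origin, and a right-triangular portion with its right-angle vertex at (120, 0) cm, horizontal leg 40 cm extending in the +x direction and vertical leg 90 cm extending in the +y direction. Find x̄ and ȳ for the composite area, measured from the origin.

x̄ = 70.48 cm, ȳ = 42.86 cm

Part | A | x̄ᵢ | ȳᵢ | A·x̄ᵢ | A·ȳᵢ
rectangular portion | 10800.00 | 60.00 | 45.00 | 648000.00 | 486000.00
triangular portion | 1800.00 | 133.33 | 30.00 | 240000.00 | 54000.00
Σ | 12600.00 |  |  | 888000.00 | 540000.00
x̄ = 888000.00 / 12600.00 = 70.48 cm
ȳ = 540000.00 / 12600.00 = 42.86 cm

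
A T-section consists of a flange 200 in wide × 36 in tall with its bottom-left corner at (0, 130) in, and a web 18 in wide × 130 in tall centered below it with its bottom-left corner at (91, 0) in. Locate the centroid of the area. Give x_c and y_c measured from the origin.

x_c = 100.00 in, y_c = 127.64 in

Part | A | x̄ᵢ | ȳᵢ | A·x̄ᵢ | A·ȳᵢ
web | 2340.00 | 100.00 | 65.00 | 234000.00 | 152100.00
flange | 7200.00 | 100.00 | 148.00 | 720000.00 | 1065600.00
Σ | 9540.00 |  |  | 954000.00 | 1217700.00
x_c = 954000.00 / 9540.00 = 100.00 in
y_c = 1217700.00 / 9540.00 = 127.64 in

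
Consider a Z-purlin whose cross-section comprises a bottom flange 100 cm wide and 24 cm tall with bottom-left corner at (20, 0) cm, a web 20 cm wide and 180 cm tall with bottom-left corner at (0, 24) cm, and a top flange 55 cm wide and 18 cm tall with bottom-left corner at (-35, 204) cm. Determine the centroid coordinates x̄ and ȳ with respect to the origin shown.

Part | A | x̄ᵢ | ȳᵢ | A·x̄ᵢ | A·ȳᵢ
bottom flange | 2400.00 | 70.00 | 12.00 | 168000.00 | 28800.00
web | 3600.00 | 10.00 | 114.00 | 36000.00 | 410400.00
top flange | 990.00 | -7.50 | 213.00 | -7425.00 | 210870.00
Σ | 6990.00 |  |  | 196575.00 | 650070.00
x̄ = 196575.00 / 6990.00 = 28.12 cm
ȳ = 650070.00 / 6990.00 = 93.00 cm

x̄ = 28.12 cm, ȳ = 93.00 cm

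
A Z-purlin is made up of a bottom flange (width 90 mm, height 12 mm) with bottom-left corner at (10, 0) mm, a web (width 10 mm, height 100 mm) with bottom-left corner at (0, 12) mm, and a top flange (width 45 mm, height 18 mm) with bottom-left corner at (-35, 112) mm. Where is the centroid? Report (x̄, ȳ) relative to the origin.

Part | A | x̄ᵢ | ȳᵢ | A·x̄ᵢ | A·ȳᵢ
bottom flange | 1080.00 | 55.00 | 6.00 | 59400.00 | 6480.00
web | 1000.00 | 5.00 | 62.00 | 5000.00 | 62000.00
top flange | 810.00 | -12.50 | 121.00 | -10125.00 | 98010.00
Σ | 2890.00 |  |  | 54275.00 | 166490.00
x̄ = 54275.00 / 2890.00 = 18.78 mm
ȳ = 166490.00 / 2890.00 = 57.61 mm

x̄ = 18.78 mm, ȳ = 57.61 mm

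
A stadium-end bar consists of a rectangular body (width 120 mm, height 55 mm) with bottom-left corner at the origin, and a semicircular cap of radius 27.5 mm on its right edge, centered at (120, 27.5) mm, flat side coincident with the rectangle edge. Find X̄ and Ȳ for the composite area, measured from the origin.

rectangular body: A = 120 × 55 = 6600.00, centroid at (60.00, 27.50).
semicircular end: A = ½π·27.5² = 1187.91, centroid at (131.67, 27.50).
ΣA = 7787.91 mm², ΣAX̄ = 552414.35 mm³, ΣAȲ = 214167.65 mm³.
X̄ = 552414.35/7787.91 = 70.93 mm; Ȳ = 214167.65/7787.91 = 27.50 mm.

X̄ = 70.93 mm, Ȳ = 27.50 mm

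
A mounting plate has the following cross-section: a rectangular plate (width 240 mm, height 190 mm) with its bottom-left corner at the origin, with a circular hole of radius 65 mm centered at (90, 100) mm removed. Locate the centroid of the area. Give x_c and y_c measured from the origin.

Part | A | x̄ᵢ | ȳᵢ | A·x̄ᵢ | A·ȳᵢ
plate | 45600.00 | 120.00 | 95.00 | 5472000.00 | 4332000.00
hole | -13273.23 | 90.00 | 100.00 | -1194590.61 | -1327322.90
Σ | 32326.77 |  |  | 4277409.39 | 3004677.10
x_c = 4277409.39 / 32326.77 = 132.32 mm
y_c = 3004677.10 / 32326.77 = 92.95 mm

x_c = 132.32 mm, y_c = 92.95 mm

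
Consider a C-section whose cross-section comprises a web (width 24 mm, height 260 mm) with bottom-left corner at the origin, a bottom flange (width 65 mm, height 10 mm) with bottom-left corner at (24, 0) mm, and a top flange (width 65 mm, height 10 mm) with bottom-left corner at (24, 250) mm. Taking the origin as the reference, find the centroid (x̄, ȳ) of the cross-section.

x̄ = 19.67 mm, ȳ = 130.00 mm

web: A = 24 × 260 = 6240.00, centroid at (12.00, 130.00).
bottom flange: A = 65 × 10 = 650.00, centroid at (56.50, 5.00).
top flange: A = 65 × 10 = 650.00, centroid at (56.50, 255.00).
ΣA = 7540.00 mm²
ΣAx̄ = (6240.00)(12.00) + (650.00)(56.50) + (650.00)(56.50) = 148330.00 mm³
ΣAȳ = (6240.00)(130.00) + (650.00)(5.00) + (650.00)(255.00) = 980200.00 mm³
x̄ = 148330.00 / 7540.00 = 19.67 mm
ȳ = 980200.00 / 7540.00 = 130.00 mm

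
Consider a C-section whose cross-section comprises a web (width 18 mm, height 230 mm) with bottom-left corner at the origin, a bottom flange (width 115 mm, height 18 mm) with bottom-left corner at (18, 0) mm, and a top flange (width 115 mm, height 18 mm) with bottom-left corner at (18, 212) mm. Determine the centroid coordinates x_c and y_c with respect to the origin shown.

x_c = 42.25 mm, y_c = 115.00 mm

Part | A | x̄ᵢ | ȳᵢ | A·x̄ᵢ | A·ȳᵢ
web | 4140.00 | 9.00 | 115.00 | 37260.00 | 476100.00
bottom flange | 2070.00 | 75.50 | 9.00 | 156285.00 | 18630.00
top flange | 2070.00 | 75.50 | 221.00 | 156285.00 | 457470.00
Σ | 8280.00 |  |  | 349830.00 | 952200.00
x_c = 349830.00 / 8280.00 = 42.25 mm
y_c = 952200.00 / 8280.00 = 115.00 mm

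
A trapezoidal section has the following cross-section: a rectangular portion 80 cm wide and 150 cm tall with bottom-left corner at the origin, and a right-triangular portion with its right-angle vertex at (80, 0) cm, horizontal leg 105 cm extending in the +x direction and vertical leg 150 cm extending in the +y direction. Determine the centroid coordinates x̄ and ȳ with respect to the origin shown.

x̄ = 69.72 cm, ȳ = 65.09 cm

Part | A | x̄ᵢ | ȳᵢ | A·x̄ᵢ | A·ȳᵢ
rectangular portion | 12000.00 | 40.00 | 75.00 | 480000.00 | 900000.00
triangular portion | 7875.00 | 115.00 | 50.00 | 905625.00 | 393750.00
Σ | 19875.00 |  |  | 1385625.00 | 1293750.00
x̄ = 1385625.00 / 19875.00 = 69.72 cm
ȳ = 1293750.00 / 19875.00 = 65.09 cm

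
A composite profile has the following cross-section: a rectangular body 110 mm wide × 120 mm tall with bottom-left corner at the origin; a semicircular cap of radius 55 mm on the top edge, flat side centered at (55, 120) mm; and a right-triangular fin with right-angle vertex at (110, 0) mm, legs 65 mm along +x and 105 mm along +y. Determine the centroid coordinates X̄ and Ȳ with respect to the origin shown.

X̄ = 67.25 mm, Ȳ = 74.54 mm

Part | A | x̄ᵢ | ȳᵢ | A·x̄ᵢ | A·ȳᵢ
rectangular body | 13200.00 | 55.00 | 60.00 | 726000.00 | 792000.00
semicircular top | 4751.66 | 55.00 | 143.34 | 261341.24 | 681115.73
triangular fin | 3412.50 | 131.67 | 35.00 | 449312.50 | 119437.50
Σ | 21364.16 |  |  | 1436653.74 | 1592553.23
X̄ = 1436653.74 / 21364.16 = 67.25 mm
Ȳ = 1592553.23 / 21364.16 = 74.54 mm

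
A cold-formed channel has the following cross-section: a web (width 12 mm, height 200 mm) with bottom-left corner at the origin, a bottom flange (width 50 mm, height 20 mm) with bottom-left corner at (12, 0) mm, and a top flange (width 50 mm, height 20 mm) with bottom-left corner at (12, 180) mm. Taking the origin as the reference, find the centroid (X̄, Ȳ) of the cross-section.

X̄ = 20.09 mm, Ȳ = 100.00 mm

web: A = 12 × 200 = 2400.00, centroid at (6.00, 100.00).
bottom flange: A = 50 × 20 = 1000.00, centroid at (37.00, 10.00).
top flange: A = 50 × 20 = 1000.00, centroid at (37.00, 190.00).
ΣA = 4400.00 mm², ΣAX̄ = 88400.00 mm³, ΣAȲ = 440000.00 mm³.
X̄ = 88400.00/4400.00 = 20.09 mm; Ȳ = 440000.00/4400.00 = 100.00 mm.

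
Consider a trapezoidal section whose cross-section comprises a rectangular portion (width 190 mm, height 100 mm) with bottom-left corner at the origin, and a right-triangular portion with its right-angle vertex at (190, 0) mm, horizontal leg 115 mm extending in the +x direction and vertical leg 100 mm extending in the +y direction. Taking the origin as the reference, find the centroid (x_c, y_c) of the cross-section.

rectangular portion: A = 190 × 100 = 19000.00, centroid at (95.00, 50.00).
triangular portion: A = ½·115·100 = 5750.00, centroid at (228.33, 33.33).
ΣA = 24750.00 mm², ΣAx_c = 3117916.67 mm³, ΣAy_c = 1141666.67 mm³.
x_c = 3117916.67/24750.00 = 125.98 mm; y_c = 1141666.67/24750.00 = 46.13 mm.

x_c = 125.98 mm, y_c = 46.13 mm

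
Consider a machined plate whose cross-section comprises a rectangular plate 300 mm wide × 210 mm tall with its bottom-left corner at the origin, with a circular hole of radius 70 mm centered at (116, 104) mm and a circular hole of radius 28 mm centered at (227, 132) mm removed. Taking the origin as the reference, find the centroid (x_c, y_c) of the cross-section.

plate: A = 300 × 210 = 63000.00, centroid at (150.00, 105.00).
hole 1: A = −π·70² = -15393.80, centroid at (116.00, 104.00).
hole 2: A = −π·28² = -2463.01, centroid at (227.00, 132.00).
ΣA = 45143.19 mm², ΣAx_c = 7105215.77 mm³, ΣAy_c = 4688927.24 mm³.
x_c = 7105215.77/45143.19 = 157.39 mm; y_c = 4688927.24/45143.19 = 103.87 mm.

x_c = 157.39 mm, y_c = 103.87 mm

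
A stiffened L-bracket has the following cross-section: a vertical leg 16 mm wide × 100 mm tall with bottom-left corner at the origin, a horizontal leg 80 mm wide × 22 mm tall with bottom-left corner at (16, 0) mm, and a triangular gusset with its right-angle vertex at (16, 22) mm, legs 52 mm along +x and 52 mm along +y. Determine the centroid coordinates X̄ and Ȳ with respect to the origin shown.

X̄ = 33.20 mm, Ȳ = 32.37 mm

vertical leg: A = 16 × 100 = 1600.00, centroid at (8.00, 50.00).
horizontal leg: A = 80 × 22 = 1760.00, centroid at (56.00, 11.00).
gusset: A = ½·52·52 = 1352.00, centroid at (33.33, 39.33).
ΣA = 4712.00 mm², ΣAX̄ = 156426.67 mm³, ΣAȲ = 152538.67 mm³.
X̄ = 156426.67/4712.00 = 33.20 mm; Ȳ = 152538.67/4712.00 = 32.37 mm.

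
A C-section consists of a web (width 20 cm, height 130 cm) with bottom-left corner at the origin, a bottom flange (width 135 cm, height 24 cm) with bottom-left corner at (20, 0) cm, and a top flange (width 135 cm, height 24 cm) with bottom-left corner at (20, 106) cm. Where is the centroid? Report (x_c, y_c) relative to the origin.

Part | A | x̄ᵢ | ȳᵢ | A·x̄ᵢ | A·ȳᵢ
web | 2600.00 | 10.00 | 65.00 | 26000.00 | 169000.00
bottom flange | 3240.00 | 87.50 | 12.00 | 283500.00 | 38880.00
top flange | 3240.00 | 87.50 | 118.00 | 283500.00 | 382320.00
Σ | 9080.00 |  |  | 593000.00 | 590200.00
x_c = 593000.00 / 9080.00 = 65.31 cm
y_c = 590200.00 / 9080.00 = 65.00 cm

x_c = 65.31 cm, y_c = 65.00 cm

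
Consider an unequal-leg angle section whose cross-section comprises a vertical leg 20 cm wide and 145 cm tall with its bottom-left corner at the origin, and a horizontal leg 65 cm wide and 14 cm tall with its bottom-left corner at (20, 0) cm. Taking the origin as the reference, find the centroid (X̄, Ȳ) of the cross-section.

Part | A | x̄ᵢ | ȳᵢ | A·x̄ᵢ | A·ȳᵢ
vertical leg | 2900.00 | 10.00 | 72.50 | 29000.00 | 210250.00
horizontal leg | 910.00 | 52.50 | 7.00 | 47775.00 | 6370.00
Σ | 3810.00 |  |  | 76775.00 | 216620.00
X̄ = 76775.00 / 3810.00 = 20.15 cm
Ȳ = 216620.00 / 3810.00 = 56.86 cm

X̄ = 20.15 cm, Ȳ = 56.86 cm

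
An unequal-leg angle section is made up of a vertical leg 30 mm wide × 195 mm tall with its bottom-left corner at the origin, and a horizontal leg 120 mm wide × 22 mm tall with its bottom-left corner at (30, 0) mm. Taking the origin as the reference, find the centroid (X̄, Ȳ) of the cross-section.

X̄ = 38.32 mm, Ȳ = 70.60 mm

vertical leg: A = 30 × 195 = 5850.00, centroid at (15.00, 97.50).
horizontal leg: A = 120 × 22 = 2640.00, centroid at (90.00, 11.00).
ΣA = 8490.00 mm²
ΣAX̄ = (5850.00)(15.00) + (2640.00)(90.00) = 325350.00 mm³
ΣAȲ = (5850.00)(97.50) + (2640.00)(11.00) = 599415.00 mm³
X̄ = 325350.00 / 8490.00 = 38.32 mm
Ȳ = 599415.00 / 8490.00 = 70.60 mm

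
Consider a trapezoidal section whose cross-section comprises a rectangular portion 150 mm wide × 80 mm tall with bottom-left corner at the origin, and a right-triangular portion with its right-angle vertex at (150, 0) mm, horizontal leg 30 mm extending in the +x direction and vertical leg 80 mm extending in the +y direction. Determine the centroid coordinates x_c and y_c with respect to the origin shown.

rectangular portion: A = 150 × 80 = 12000.00, centroid at (75.00, 40.00).
triangular portion: A = ½·30·80 = 1200.00, centroid at (160.00, 26.67).
ΣA = 13200.00 mm²
ΣAx_c = (12000.00)(75.00) + (1200.00)(160.00) = 1092000.00 mm³
ΣAy_c = (12000.00)(40.00) + (1200.00)(26.67) = 512000.00 mm³
x_c = 1092000.00 / 13200.00 = 82.73 mm
y_c = 512000.00 / 13200.00 = 38.79 mm

x_c = 82.73 mm, y_c = 38.79 mm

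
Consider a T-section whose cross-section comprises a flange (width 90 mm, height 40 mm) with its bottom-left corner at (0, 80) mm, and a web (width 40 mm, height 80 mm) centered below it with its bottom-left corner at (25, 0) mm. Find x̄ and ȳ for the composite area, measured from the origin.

web: A = 40 × 80 = 3200.00, centroid at (45.00, 40.00).
flange: A = 90 × 40 = 3600.00, centroid at (45.00, 100.00).
ΣA = 6800.00 mm²
ΣAx̄ = (3200.00)(45.00) + (3600.00)(45.00) = 306000.00 mm³
ΣAȳ = (3200.00)(40.00) + (3600.00)(100.00) = 488000.00 mm³
x̄ = 306000.00 / 6800.00 = 45.00 mm
ȳ = 488000.00 / 6800.00 = 71.76 mm

x̄ = 45.00 mm, ȳ = 71.76 mm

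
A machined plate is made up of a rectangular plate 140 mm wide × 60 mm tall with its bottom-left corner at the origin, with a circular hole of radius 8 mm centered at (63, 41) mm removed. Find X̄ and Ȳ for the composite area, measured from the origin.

plate: A = 140 × 60 = 8400.00, centroid at (70.00, 30.00).
hole: A = −π·8² = -201.06, centroid at (63.00, 41.00).
ΣA = 8198.94 mm², ΣAX̄ = 575333.10 mm³, ΣAȲ = 243756.46 mm³.
X̄ = 575333.10/8198.94 = 70.17 mm; Ȳ = 243756.46/8198.94 = 29.73 mm.

X̄ = 70.17 mm, Ȳ = 29.73 mm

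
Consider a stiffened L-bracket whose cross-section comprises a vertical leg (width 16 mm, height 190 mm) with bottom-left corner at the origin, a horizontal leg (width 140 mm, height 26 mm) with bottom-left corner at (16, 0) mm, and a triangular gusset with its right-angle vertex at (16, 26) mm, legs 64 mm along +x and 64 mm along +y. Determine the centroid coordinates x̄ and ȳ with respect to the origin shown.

x̄ = 47.41 mm, ȳ = 49.62 mm

Part | A | x̄ᵢ | ȳᵢ | A·x̄ᵢ | A·ȳᵢ
vertical leg | 3040.00 | 8.00 | 95.00 | 24320.00 | 288800.00
horizontal leg | 3640.00 | 86.00 | 13.00 | 313040.00 | 47320.00
gusset | 2048.00 | 37.33 | 47.33 | 76458.67 | 96938.67
Σ | 8728.00 |  |  | 413818.67 | 433058.67
x̄ = 413818.67 / 8728.00 = 47.41 mm
ȳ = 433058.67 / 8728.00 = 49.62 mm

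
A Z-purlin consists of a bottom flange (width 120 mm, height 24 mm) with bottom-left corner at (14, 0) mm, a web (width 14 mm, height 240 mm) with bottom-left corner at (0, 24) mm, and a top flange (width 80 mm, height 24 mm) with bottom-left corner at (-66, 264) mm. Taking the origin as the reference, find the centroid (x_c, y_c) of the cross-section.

bottom flange: A = 120 × 24 = 2880.00, centroid at (74.00, 12.00).
web: A = 14 × 240 = 3360.00, centroid at (7.00, 144.00).
top flange: A = 80 × 24 = 1920.00, centroid at (-26.00, 276.00).
ΣA = 8160.00 mm²
ΣAx_c = (2880.00)(74.00) + (3360.00)(7.00) + (1920.00)(-26.00) = 186720.00 mm³
ΣAy_c = (2880.00)(12.00) + (3360.00)(144.00) + (1920.00)(276.00) = 1048320.00 mm³
x_c = 186720.00 / 8160.00 = 22.88 mm
y_c = 1048320.00 / 8160.00 = 128.47 mm

x_c = 22.88 mm, y_c = 128.47 mm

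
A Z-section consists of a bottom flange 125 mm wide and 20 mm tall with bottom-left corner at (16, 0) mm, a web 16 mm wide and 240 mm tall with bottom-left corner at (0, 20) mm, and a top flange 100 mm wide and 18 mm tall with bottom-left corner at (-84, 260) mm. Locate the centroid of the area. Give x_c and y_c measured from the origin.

Part | A | x̄ᵢ | ȳᵢ | A·x̄ᵢ | A·ȳᵢ
bottom flange | 2500.00 | 78.50 | 10.00 | 196250.00 | 25000.00
web | 3840.00 | 8.00 | 140.00 | 30720.00 | 537600.00
top flange | 1800.00 | -34.00 | 269.00 | -61200.00 | 484200.00
Σ | 8140.00 |  |  | 165770.00 | 1046800.00
x_c = 165770.00 / 8140.00 = 20.36 mm
y_c = 1046800.00 / 8140.00 = 128.60 mm

x_c = 20.36 mm, y_c = 128.60 mm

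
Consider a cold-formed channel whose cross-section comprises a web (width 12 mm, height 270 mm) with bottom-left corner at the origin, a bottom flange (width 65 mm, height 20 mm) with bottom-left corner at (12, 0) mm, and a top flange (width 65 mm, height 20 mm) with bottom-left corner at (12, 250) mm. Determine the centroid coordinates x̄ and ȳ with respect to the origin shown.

Part | A | x̄ᵢ | ȳᵢ | A·x̄ᵢ | A·ȳᵢ
web | 3240.00 | 6.00 | 135.00 | 19440.00 | 437400.00
bottom flange | 1300.00 | 44.50 | 10.00 | 57850.00 | 13000.00
top flange | 1300.00 | 44.50 | 260.00 | 57850.00 | 338000.00
Σ | 5840.00 |  |  | 135140.00 | 788400.00
x̄ = 135140.00 / 5840.00 = 23.14 mm
ȳ = 788400.00 / 5840.00 = 135.00 mm

x̄ = 23.14 mm, ȳ = 135.00 mm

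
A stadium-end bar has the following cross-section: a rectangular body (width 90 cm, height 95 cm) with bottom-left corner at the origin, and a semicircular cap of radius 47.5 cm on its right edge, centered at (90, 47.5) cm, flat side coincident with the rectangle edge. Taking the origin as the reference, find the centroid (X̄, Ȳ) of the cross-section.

Part | A | x̄ᵢ | ȳᵢ | A·x̄ᵢ | A·ȳᵢ
rectangular body | 8550.00 | 45.00 | 47.50 | 384750.00 | 406125.00
semicircular end | 3544.11 | 110.16 | 47.50 | 390417.75 | 168345.19
Σ | 12094.11 |  |  | 775167.75 | 574470.19
X̄ = 775167.75 / 12094.11 = 64.09 cm
Ȳ = 574470.19 / 12094.11 = 47.50 cm

X̄ = 64.09 cm, Ȳ = 47.50 cm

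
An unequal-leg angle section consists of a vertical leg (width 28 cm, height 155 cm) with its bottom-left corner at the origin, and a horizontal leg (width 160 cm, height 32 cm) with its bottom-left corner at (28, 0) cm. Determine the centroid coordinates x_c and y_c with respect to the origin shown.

Part | A | x̄ᵢ | ȳᵢ | A·x̄ᵢ | A·ȳᵢ
vertical leg | 4340.00 | 14.00 | 77.50 | 60760.00 | 336350.00
horizontal leg | 5120.00 | 108.00 | 16.00 | 552960.00 | 81920.00
Σ | 9460.00 |  |  | 613720.00 | 418270.00
x_c = 613720.00 / 9460.00 = 64.88 cm
y_c = 418270.00 / 9460.00 = 44.21 cm

x_c = 64.88 cm, y_c = 44.21 cm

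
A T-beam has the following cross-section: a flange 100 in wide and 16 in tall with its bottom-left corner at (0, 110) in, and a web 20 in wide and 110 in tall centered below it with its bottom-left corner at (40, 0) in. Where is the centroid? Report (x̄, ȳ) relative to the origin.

web: A = 20 × 110 = 2200.00, centroid at (50.00, 55.00).
flange: A = 100 × 16 = 1600.00, centroid at (50.00, 118.00).
ΣA = 3800.00 in²
ΣAx̄ = (2200.00)(50.00) + (1600.00)(50.00) = 190000.00 in³
ΣAȳ = (2200.00)(55.00) + (1600.00)(118.00) = 309800.00 in³
x̄ = 190000.00 / 3800.00 = 50.00 in
ȳ = 309800.00 / 3800.00 = 81.53 in

x̄ = 50.00 in, ȳ = 81.53 in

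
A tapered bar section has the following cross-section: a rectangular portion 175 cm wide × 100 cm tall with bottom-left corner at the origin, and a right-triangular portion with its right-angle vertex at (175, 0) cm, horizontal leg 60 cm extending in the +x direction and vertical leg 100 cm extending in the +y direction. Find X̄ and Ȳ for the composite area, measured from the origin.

Part | A | x̄ᵢ | ȳᵢ | A·x̄ᵢ | A·ȳᵢ
rectangular portion | 17500.00 | 87.50 | 50.00 | 1531250.00 | 875000.00
triangular portion | 3000.00 | 195.00 | 33.33 | 585000.00 | 100000.00
Σ | 20500.00 |  |  | 2116250.00 | 975000.00
X̄ = 2116250.00 / 20500.00 = 103.23 cm
Ȳ = 975000.00 / 20500.00 = 47.56 cm

X̄ = 103.23 cm, Ȳ = 47.56 cm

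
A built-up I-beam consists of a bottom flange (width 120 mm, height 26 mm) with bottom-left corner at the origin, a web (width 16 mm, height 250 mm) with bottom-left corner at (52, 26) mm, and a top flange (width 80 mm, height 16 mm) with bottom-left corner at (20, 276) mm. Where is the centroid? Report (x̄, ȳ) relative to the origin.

x̄ = 60.00 mm, ȳ = 120.01 mm

Part | A | x̄ᵢ | ȳᵢ | A·x̄ᵢ | A·ȳᵢ
bottom flange | 3120.00 | 60.00 | 13.00 | 187200.00 | 40560.00
web | 4000.00 | 60.00 | 151.00 | 240000.00 | 604000.00
top flange | 1280.00 | 60.00 | 284.00 | 76800.00 | 363520.00
Σ | 8400.00 |  |  | 504000.00 | 1008080.00
x̄ = 504000.00 / 8400.00 = 60.00 mm
ȳ = 1008080.00 / 8400.00 = 120.01 mm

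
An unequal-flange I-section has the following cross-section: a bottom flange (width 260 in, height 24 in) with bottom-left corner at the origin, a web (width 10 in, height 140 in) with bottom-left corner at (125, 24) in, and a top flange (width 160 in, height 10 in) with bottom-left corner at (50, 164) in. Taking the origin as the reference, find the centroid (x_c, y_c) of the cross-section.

bottom flange: A = 260 × 24 = 6240.00, centroid at (130.00, 12.00).
web: A = 10 × 140 = 1400.00, centroid at (130.00, 94.00).
top flange: A = 160 × 10 = 1600.00, centroid at (130.00, 169.00).
ΣA = 9240.00 in²
ΣAx_c = (6240.00)(130.00) + (1400.00)(130.00) + (1600.00)(130.00) = 1201200.00 in³
ΣAy_c = (6240.00)(12.00) + (1400.00)(94.00) + (1600.00)(169.00) = 476880.00 in³
x_c = 1201200.00 / 9240.00 = 130.00 in
y_c = 476880.00 / 9240.00 = 51.61 in

x_c = 130.00 in, y_c = 51.61 in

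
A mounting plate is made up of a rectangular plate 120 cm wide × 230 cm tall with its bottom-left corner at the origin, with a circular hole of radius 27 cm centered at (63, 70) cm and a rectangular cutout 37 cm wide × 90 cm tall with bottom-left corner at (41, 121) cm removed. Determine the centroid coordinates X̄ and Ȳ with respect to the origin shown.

X̄ = 59.76 cm, Ȳ = 111.96 cm

plate: A = 120 × 230 = 27600.00, centroid at (60.00, 115.00).
hole 1: A = −π·27² = -2290.22, centroid at (63.00, 70.00).
hole 2: A = −(37 × 90) = -3330.00, centroid at (59.50, 166.00).
ΣA = 21979.78 cm², ΣAX̄ = 1313581.07 cm³, ΣAȲ = 2460904.53 cm³.
X̄ = 1313581.07/21979.78 = 59.76 cm; Ȳ = 2460904.53/21979.78 = 111.96 cm.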